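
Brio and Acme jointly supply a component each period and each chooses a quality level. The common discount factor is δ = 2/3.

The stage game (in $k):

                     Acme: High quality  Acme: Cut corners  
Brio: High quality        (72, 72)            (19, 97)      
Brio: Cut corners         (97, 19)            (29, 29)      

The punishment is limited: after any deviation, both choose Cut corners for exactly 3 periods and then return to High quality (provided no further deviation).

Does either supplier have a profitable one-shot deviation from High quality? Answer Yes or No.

No

Comparing payoff streams over the 4 periods until play realigns: cooperate → 72(1+δ+…+δ^3); deviate → 97 + 29(δ+…+δ^3).
Cooperation is sustained iff (72−29)(δ+…+δ^3) ≥ 97−72.
δ+…+δ^3 = 2/3·(1−(2/3)^3)/(1−2/3) = 1.4074, and (97−72)/(72−29) = 0.5814.
1.4074 ≥ 0.5814, so cooperation is sustainable.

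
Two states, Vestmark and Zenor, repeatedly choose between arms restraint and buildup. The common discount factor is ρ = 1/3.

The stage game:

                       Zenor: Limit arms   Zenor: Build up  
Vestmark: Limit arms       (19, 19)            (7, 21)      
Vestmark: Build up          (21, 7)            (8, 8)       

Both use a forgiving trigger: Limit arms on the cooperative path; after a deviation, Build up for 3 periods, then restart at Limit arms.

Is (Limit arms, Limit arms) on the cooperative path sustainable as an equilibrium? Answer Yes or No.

IC: ρ+…+ρ^3 ≥ (21−19)/(19−8) = 2/11.
At ρ = 1/3: partial sum = 0.4815 ≥ 0.1818. Cooperation sustainable.

Yes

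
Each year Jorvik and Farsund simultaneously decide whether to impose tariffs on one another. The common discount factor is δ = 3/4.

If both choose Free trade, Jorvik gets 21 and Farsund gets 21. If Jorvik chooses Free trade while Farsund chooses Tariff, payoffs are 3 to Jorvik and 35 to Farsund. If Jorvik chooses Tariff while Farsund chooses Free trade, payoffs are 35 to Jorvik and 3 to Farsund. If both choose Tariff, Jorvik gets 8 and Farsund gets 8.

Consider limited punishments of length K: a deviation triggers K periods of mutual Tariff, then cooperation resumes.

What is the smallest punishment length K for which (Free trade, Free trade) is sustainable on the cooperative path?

2

IC: δ(1−δ^K)/(1−δ) ≥ (35−21)/(21−8) = 14/13.
With δ = 3/4: need 1 − δ^K ≥ 14/13·(1−3/4)/(3/4), i.e. δ^K ≤ 0.6410.
Since (3/4)^1 = 0.7500 and (3/4)^2 = 0.5625, the smallest such K is 2.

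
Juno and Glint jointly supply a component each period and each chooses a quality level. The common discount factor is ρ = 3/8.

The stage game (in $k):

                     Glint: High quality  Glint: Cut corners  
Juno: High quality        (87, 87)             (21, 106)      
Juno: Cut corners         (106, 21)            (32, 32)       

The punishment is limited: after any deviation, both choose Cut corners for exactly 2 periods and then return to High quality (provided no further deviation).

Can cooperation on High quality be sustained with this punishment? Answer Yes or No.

Yes

A one-shot deviation gives 106 now, then 32 for 2 periods, then back to 87.
Gain from deviating: (106−87) today; loss: (87−32) in each of the next 2 periods.
No-deviation condition: (87−32)(ρ+…+ρ^2) ≥ 106−87, i.e. ρ+…+ρ^2 ≥ 19/55.
At ρ = 3/8: ρ+…+ρ^2 = 0.5156 ≥ 0.3455.
So cooperation is sustainable.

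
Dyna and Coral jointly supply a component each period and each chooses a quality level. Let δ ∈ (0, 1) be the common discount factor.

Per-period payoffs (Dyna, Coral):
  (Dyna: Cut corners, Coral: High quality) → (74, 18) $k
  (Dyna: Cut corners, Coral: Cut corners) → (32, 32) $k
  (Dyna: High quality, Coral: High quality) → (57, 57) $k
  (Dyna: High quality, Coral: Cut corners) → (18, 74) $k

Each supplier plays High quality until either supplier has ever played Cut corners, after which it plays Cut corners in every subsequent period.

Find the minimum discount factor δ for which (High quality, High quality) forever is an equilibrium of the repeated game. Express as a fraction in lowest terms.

17/42

Cooperation forever yields 57 each period: 57/(1−δ).
Deviating yields 74 once, then 32 forever: 74 + 32δ/(1−δ).
No profitable deviation requires 57/(1−δ) ≥ 74 + 32δ/(1−δ).
Multiplying by (1−δ): 57 ≥ 74(1−δ) + 32δ = 74 − 42δ.
So 42δ ≥ 17, i.e. δ ≥ 17/42.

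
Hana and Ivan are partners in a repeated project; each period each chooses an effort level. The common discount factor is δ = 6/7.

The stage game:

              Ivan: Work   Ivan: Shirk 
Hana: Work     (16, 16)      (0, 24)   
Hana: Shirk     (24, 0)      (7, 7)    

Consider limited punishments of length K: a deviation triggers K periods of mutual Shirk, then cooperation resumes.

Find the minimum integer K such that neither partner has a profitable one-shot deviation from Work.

IC: δ(1−δ^K)/(1−δ) ≥ (24−16)/(16−7) = 8/9.
With δ = 6/7: need 1 − δ^K ≥ 8/9·(1−6/7)/(6/7), i.e. δ^K ≤ 0.8519.
Since (6/7)^1 = 0.8571 and (6/7)^2 = 0.7347, the smallest such K is 2.

2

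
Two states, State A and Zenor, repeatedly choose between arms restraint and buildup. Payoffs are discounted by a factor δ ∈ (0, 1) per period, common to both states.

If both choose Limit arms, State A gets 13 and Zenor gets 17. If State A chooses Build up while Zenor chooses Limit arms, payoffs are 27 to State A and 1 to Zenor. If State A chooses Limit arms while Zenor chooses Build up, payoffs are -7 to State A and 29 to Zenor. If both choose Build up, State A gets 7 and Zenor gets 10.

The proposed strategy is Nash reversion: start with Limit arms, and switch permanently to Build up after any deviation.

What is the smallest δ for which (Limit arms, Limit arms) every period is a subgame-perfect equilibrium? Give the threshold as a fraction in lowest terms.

7/10

State A: cooperation gives 13 each period; deviation gives 27 once then 7 forever.
  13/(1−δ) ≥ 27 + 7δ/(1−δ) ⇒ δ ≥ 14/20 = 7/10.
Zenor: cooperation gives 17 each period; deviation gives 29 once then 10 forever.
  δ ≥ 12/19.
Both must hold, so the binding constraint is State A's: δ ≥ 7/10.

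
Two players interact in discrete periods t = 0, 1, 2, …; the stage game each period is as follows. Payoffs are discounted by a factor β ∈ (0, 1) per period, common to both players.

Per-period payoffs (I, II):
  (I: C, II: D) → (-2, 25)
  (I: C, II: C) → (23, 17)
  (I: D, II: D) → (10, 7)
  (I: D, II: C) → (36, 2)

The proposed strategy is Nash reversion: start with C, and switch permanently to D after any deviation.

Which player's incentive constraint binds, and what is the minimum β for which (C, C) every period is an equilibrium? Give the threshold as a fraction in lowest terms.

I: cooperation gives 23 each period; deviation gives 36 once then 10 forever.
  23/(1−β) ≥ 36 + 10β/(1−β) ⇒ β ≥ 13/26 = 1/2.
II: cooperation gives 17 each period; deviation gives 25 once then 7 forever.
  β ≥ 8/18 = 4/9.
Both must hold, so the binding constraint is I's: β ≥ 1/2.

I; β ≥ 1/2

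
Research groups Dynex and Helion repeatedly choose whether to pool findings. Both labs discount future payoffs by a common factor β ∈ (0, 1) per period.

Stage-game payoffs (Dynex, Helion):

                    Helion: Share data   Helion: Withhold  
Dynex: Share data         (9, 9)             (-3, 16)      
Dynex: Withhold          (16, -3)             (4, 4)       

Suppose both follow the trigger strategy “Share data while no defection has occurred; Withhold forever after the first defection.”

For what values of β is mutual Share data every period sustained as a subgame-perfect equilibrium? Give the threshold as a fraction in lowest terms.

7/12

One-period gain from deviating is 16 − 9 = 7. The loss is 9 − 4 = 5 in every subsequent period, with present value 5·β/(1−β).
Deviation is unprofitable when 5·β/(1−β) ≥ 7, i.e. β/(1−β) ≥ 7/5.
Equivalently β ≥ 7/(7+5) = 7/12.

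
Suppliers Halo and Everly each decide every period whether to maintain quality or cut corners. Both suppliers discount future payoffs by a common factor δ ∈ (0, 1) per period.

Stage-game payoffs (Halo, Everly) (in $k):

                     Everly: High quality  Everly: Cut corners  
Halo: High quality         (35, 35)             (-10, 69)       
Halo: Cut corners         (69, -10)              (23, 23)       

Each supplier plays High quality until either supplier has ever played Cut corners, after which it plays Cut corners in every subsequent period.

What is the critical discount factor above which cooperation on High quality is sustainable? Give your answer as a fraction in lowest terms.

17/23

One-period gain from deviating is 69 − 35 = 34. The loss is 35 − 23 = 12 in every subsequent period, with present value 12·δ/(1−δ).
Deviation is unprofitable when 12·δ/(1−δ) ≥ 34, i.e. δ/(1−δ) ≥ 17/6.
Equivalently δ ≥ 34/(34+12) = 17/23.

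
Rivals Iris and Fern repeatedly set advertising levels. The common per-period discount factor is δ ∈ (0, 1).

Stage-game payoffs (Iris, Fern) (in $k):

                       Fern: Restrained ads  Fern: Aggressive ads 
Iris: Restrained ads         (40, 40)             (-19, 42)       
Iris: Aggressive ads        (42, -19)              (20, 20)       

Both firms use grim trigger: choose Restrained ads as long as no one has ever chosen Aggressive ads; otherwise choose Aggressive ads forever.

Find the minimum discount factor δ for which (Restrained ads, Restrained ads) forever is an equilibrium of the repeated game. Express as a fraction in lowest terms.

1/11

40/(1−δ) ≥ 42 + 20δ/(1−δ)
40 ≥ 42 − 22δ
δ ≥ 2/22 = 1/11.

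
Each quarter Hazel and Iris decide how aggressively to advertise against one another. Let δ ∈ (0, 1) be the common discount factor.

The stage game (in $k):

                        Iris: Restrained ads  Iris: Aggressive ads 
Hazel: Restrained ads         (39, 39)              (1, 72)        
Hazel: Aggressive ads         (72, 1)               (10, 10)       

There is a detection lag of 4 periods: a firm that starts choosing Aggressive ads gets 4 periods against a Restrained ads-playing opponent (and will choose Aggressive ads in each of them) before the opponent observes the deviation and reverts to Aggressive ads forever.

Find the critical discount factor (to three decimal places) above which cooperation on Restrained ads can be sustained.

Deviating for the 4 undetected periods gains 72−39 = 33 per period over cooperation, then loses 39−10 = 29 per period forever once punishment starts.
Gain: 33(1 + δ + … + δ^3); loss: 29·δ^4/(1−δ).
No profitable deviation ⇔ 33(1−δ^4) ≤ 29·δ^4, i.e. δ^4 ≥ 33/(33+29) = 33/62.
Hence δ ≥ (33/62)^(1/4) ≈ 0.854.

0.854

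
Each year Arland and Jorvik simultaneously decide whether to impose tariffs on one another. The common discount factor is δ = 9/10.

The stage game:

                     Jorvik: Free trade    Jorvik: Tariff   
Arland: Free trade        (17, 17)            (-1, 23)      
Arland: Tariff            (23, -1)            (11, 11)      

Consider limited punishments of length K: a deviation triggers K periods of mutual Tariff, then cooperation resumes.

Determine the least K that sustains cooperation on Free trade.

No profitable deviation requires (17−11)(δ+…+δ^K) ≥ 23−17, i.e. δ+…+δ^K ≥ 1 ≈ 1.0000.
With δ = 9/10, the partial sums are K=1: 0.9000, K=2: 1.7100.
K = 2 is the first length at which the sum reaches 1.0000.

2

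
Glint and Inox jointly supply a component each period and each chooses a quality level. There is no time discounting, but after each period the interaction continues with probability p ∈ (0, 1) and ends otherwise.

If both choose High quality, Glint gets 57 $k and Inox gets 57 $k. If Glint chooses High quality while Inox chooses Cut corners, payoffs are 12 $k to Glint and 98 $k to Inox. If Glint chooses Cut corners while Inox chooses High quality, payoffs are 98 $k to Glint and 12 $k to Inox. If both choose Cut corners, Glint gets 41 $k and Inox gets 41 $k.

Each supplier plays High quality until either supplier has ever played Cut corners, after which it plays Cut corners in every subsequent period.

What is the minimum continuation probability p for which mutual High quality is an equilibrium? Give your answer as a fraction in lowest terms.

41/57

With no time discounting, the continuation probability p plays the role of the discount factor.
Grim-trigger IC: 57/(1−p) ≥ 98 + 41p/(1−p) ⇒ p ≥ (98−57)/(98−41) = 41/57.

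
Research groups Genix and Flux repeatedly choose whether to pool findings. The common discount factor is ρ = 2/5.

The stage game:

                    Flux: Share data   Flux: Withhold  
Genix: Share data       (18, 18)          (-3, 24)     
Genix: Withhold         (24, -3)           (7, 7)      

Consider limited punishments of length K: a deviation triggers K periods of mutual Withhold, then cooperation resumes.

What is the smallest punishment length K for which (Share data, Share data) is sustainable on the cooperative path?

IC: ρ(1−ρ^K)/(1−ρ) ≥ (24−18)/(18−7) = 6/11.
With ρ = 2/5: need 1 − ρ^K ≥ 6/11·(1−2/5)/(2/5), i.e. ρ^K ≤ 0.1818.
Since (2/5)^1 = 0.4000 and (2/5)^2 = 0.1600, the smallest such K is 2.

2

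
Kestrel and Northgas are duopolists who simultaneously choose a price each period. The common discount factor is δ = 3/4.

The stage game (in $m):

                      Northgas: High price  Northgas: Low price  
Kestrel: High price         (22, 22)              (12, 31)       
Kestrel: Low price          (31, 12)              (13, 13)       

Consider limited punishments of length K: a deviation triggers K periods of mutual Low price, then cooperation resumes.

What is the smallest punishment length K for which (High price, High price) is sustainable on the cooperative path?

IC: δ(1−δ^K)/(1−δ) ≥ (31−22)/(22−13) = 1.
With δ = 3/4: need 1 − δ^K ≥ 1·(1−3/4)/(3/4), i.e. δ^K ≤ 0.6667.
Since (3/4)^1 = 0.7500 and (3/4)^2 = 0.5625, the smallest such K is 2.

2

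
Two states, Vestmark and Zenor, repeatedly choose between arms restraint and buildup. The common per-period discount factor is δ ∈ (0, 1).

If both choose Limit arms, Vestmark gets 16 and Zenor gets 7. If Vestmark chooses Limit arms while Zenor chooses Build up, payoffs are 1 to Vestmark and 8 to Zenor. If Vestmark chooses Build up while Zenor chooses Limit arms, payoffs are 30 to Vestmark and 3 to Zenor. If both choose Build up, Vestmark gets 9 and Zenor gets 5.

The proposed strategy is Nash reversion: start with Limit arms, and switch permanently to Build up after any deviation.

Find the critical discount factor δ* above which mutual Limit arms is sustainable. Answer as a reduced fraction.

Vestmark's threshold: (30−16)/(30−9) = 2/3.
Zenor's threshold: (8−7)/(8−5) = 1/3.
2/3 > 1/3, so Vestmark binds and δ* = 2/3.

2/3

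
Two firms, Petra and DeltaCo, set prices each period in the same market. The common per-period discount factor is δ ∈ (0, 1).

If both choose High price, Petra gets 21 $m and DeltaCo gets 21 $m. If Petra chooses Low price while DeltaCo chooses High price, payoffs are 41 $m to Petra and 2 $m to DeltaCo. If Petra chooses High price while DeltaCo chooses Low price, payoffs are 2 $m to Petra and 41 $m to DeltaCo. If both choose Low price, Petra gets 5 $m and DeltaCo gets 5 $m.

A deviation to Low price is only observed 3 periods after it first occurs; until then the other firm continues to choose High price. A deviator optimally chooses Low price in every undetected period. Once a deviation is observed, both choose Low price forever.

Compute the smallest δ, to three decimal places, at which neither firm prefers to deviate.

0.822

A deviator earns 41 for 3 periods, then 5 forever; cooperating earns 21 forever. Multiplying the IC by (1−δ):
21 ≥ 41(1−δ^3) + 5δ^3, so 36·δ^3 ≥ 20 and δ^3 ≥ 5/9.
δ ≥ (5/9)^(1/3) ≈ 0.822.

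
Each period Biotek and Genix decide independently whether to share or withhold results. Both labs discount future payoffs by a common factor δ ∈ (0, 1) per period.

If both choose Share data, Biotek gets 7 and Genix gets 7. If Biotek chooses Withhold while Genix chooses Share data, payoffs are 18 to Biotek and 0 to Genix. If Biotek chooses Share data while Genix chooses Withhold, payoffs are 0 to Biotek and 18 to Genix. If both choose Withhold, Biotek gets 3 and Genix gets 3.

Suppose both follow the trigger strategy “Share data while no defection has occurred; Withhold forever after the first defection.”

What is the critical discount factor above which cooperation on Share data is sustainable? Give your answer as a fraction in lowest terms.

Cooperation forever yields 7 each period: 7/(1−δ).
Deviating yields 18 once, then 3 forever: 18 + 3δ/(1−δ).
No profitable deviation requires 7/(1−δ) ≥ 18 + 3δ/(1−δ).
Multiplying by (1−δ): 7 ≥ 18(1−δ) + 3δ = 18 − 15δ.
So 15δ ≥ 11, i.e. δ ≥ 11/15.

11/15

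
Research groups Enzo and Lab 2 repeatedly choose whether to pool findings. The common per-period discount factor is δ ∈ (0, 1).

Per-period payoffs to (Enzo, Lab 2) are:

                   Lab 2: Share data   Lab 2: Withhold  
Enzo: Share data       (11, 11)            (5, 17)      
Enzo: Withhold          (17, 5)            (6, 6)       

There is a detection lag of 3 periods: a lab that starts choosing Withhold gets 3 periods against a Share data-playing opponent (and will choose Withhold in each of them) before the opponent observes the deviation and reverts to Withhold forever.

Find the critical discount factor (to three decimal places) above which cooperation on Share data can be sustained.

0.817

The best deviation is to choose Withhold for all 3 undetected periods, earning 17 each, then 6 forever once detected.
Deviation value: 17(1−δ^3)/(1−δ) + 6δ^3/(1−δ); cooperation value: 11/(1−δ).
IC: 11 ≥ 17(1−δ^3) + 6δ^3 = 17 − 11δ^3.
So δ^3 ≥ 6/11, giving δ ≥ (6/11)^(1/3) ≈ 0.817.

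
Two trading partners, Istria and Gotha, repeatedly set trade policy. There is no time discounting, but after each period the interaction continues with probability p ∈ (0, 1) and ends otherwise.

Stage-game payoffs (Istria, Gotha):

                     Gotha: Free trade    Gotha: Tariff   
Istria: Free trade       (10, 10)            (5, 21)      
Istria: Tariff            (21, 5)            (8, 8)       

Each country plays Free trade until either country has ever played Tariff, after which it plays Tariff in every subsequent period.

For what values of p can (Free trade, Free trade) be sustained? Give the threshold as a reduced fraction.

11/13

With no time discounting, the continuation probability p plays the role of the discount factor.
Grim-trigger IC: 10/(1−p) ≥ 21 + 8p/(1−p) ⇒ p ≥ (21−10)/(21−8) = 11/13.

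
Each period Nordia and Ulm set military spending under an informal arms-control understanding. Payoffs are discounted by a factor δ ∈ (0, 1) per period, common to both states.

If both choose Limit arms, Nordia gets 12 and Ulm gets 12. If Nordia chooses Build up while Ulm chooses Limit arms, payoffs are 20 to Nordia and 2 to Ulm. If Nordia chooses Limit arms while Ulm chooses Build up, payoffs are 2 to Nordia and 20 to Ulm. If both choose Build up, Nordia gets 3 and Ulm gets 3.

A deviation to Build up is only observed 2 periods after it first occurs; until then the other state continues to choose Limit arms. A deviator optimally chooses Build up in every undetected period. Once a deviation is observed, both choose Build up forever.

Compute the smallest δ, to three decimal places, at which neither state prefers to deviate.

0.686

The best deviation is to choose Build up for all 2 undetected periods, earning 20 each, then 3 forever once detected.
Deviation value: 20(1−δ^2)/(1−δ) + 3δ^2/(1−δ); cooperation value: 12/(1−δ).
IC: 12 ≥ 20(1−δ^2) + 3δ^2 = 20 − 17δ^2.
So δ^2 ≥ 8/17, giving δ ≥ (8/17)^(1/2) ≈ 0.686.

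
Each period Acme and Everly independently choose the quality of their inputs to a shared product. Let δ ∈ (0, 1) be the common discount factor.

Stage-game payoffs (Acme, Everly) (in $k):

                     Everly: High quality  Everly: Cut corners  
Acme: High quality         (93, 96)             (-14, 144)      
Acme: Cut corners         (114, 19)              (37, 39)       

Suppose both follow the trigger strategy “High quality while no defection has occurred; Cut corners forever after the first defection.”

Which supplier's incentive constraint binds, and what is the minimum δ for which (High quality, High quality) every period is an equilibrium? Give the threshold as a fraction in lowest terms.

For Acme: deviation gain 114−93 = 21, per-period punishment loss 93−37 = 56. IC gives δ ≥ 21/77 = 3/11.
For Everly: gain 48, loss 57 per period, so δ ≥ 48/105 = 16/35.
The tighter constraint is Everly's, so cooperation needs δ ≥ 16/35.

Everly; δ ≥ 16/35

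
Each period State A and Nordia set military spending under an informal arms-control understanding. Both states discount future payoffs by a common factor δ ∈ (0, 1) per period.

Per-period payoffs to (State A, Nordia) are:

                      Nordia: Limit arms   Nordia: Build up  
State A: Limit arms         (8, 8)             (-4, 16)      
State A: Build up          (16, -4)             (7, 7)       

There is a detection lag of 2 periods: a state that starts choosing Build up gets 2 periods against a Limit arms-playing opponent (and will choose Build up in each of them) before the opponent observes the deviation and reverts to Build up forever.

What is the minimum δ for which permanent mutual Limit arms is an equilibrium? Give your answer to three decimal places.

0.943

The best deviation is to choose Build up for all 2 undetected periods, earning 16 each, then 7 forever once detected.
Deviation value: 16(1−δ^2)/(1−δ) + 7δ^2/(1−δ); cooperation value: 8/(1−δ).
IC: 8 ≥ 16(1−δ^2) + 7δ^2 = 16 − 9δ^2.
So δ^2 ≥ 8/9, giving δ ≥ (8/9)^(1/2) ≈ 0.943.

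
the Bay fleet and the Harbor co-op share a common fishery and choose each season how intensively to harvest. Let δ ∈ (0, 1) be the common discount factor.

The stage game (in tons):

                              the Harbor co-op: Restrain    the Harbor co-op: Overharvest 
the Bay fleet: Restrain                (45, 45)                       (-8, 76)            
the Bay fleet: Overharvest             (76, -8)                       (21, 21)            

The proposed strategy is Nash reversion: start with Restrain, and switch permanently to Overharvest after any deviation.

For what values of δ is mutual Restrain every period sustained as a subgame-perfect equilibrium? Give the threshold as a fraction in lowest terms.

31/55

Cooperation forever yields 45 each period: 45/(1−δ).
Deviating yields 76 once, then 21 forever: 76 + 21δ/(1−δ).
No profitable deviation requires 45/(1−δ) ≥ 76 + 21δ/(1−δ).
Multiplying by (1−δ): 45 ≥ 76(1−δ) + 21δ = 76 − 55δ.
So 55δ ≥ 31, i.e. δ ≥ 31/55.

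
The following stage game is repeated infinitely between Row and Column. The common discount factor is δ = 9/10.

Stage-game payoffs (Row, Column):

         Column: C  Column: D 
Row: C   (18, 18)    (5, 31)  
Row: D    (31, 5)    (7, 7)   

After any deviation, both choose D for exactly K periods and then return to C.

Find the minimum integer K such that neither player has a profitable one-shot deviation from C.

Need Σ_{k=1}^{K} δ^k ≥ (31−18)/(18−7) = 1.1818 at δ = 9/10.
At K = 1 the sum is 0.9000 < 1.1818; at K = 2 it is 1.7100 ≥ 1.1818.
So the minimum punishment length is K = 2.

2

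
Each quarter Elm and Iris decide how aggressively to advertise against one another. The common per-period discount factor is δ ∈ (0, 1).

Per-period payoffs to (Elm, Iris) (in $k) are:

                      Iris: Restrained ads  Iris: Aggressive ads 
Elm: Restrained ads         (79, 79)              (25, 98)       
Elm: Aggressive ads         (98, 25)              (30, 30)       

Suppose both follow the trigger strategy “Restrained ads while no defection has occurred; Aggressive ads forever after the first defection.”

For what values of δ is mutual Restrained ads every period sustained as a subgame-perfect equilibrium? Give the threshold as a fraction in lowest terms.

One-period gain from deviating is 98 − 79 = 19. The loss is 79 − 30 = 49 in every subsequent period, with present value 49·δ/(1−δ).
Deviation is unprofitable when 49·δ/(1−δ) ≥ 19, i.e. δ/(1−δ) ≥ 19/49.
Equivalently δ ≥ 19/(19+49) = 19/68.

19/68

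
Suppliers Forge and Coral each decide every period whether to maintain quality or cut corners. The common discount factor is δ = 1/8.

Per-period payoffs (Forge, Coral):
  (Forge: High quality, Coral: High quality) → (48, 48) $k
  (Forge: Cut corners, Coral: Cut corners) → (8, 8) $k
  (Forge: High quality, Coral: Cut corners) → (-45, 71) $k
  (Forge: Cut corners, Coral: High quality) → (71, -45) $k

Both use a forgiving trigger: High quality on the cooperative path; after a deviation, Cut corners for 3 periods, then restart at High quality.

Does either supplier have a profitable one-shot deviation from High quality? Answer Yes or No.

Yes

IC: δ+…+δ^3 ≥ (71−48)/(48−8) = 23/40.
At δ = 1/8: partial sum = 0.1426 < 0.5750. Cooperation not sustainable.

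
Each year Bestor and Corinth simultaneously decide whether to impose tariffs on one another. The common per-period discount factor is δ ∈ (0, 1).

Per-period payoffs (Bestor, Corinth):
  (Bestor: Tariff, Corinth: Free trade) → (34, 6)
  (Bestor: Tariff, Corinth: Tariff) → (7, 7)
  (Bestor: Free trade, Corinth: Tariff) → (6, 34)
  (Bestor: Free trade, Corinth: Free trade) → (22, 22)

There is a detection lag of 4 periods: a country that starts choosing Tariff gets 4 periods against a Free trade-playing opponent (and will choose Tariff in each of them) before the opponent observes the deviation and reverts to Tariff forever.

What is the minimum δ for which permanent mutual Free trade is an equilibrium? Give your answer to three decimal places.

Deviating for the 4 undetected periods gains 34−22 = 12 per period over cooperation, then loses 22−7 = 15 per period forever once punishment starts.
Gain: 12(1 + δ + … + δ^3); loss: 15·δ^4/(1−δ).
No profitable deviation ⇔ 12(1−δ^4) ≤ 15·δ^4, i.e. δ^4 ≥ 12/(12+15) = 4/9.
Hence δ ≥ (4/9)^(1/4) ≈ 0.816.

0.816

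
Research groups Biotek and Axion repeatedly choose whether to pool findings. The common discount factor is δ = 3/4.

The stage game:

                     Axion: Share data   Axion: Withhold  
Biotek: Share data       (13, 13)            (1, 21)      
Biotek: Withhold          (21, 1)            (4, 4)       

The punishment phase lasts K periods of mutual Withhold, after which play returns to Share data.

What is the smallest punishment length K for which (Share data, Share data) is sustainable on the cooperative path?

IC: δ(1−δ^K)/(1−δ) ≥ (21−13)/(13−4) = 8/9.
With δ = 3/4: need 1 − δ^K ≥ 8/9·(1−3/4)/(3/4), i.e. δ^K ≤ 0.7037.
Since (3/4)^1 = 0.7500 and (3/4)^2 = 0.5625, the smallest such K is 2.

2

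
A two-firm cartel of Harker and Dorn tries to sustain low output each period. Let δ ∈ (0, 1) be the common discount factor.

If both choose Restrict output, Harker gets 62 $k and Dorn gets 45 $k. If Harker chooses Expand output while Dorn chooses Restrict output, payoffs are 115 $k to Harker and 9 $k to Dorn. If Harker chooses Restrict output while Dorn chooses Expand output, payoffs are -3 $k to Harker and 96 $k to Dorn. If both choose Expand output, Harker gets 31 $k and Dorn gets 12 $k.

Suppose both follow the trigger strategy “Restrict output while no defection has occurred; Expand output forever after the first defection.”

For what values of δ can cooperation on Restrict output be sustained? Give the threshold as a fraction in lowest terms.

53/84

Harker: cooperation gives 62 each period; deviation gives 115 once then 31 forever.
  62/(1−δ) ≥ 115 + 31δ/(1−δ) ⇒ δ ≥ 53/84.
Dorn: cooperation gives 45 each period; deviation gives 96 once then 12 forever.
  δ ≥ 51/84 = 17/28.
Both must hold, so the binding constraint is Harker's: δ ≥ 53/84.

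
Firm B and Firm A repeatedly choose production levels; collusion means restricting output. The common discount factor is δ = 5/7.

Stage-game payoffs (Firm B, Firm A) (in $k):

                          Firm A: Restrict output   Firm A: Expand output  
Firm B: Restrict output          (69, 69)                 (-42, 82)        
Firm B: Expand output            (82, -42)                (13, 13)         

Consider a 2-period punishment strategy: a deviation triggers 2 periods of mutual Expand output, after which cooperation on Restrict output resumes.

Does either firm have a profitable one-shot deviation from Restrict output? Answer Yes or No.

A one-shot deviation gives 82 now, then 13 for 2 periods, then back to 69.
Gain from deviating: (82−69) today; loss: (69−13) in each of the next 2 periods.
No-deviation condition: (69−13)(δ+…+δ^2) ≥ 82−69, i.e. δ+…+δ^2 ≥ 13/56.
At δ = 5/7: δ+…+δ^2 = 1.2245 ≥ 0.2321.
So cooperation is sustainable.

No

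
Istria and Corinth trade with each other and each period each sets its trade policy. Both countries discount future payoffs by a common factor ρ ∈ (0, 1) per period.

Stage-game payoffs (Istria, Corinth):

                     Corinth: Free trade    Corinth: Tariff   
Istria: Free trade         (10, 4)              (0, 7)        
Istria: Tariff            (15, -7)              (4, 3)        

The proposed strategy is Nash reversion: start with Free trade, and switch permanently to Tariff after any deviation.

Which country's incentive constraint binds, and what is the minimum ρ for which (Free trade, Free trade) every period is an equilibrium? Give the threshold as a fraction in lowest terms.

Corinth; ρ ≥ 3/4

For Istria: deviation gain 15−10 = 5, per-period punishment loss 10−4 = 6. IC gives ρ ≥ 5/11.
For Corinth: gain 3, loss 1 per period, so ρ ≥ 3/4.
The tighter constraint is Corinth's, so cooperation needs ρ ≥ 3/4.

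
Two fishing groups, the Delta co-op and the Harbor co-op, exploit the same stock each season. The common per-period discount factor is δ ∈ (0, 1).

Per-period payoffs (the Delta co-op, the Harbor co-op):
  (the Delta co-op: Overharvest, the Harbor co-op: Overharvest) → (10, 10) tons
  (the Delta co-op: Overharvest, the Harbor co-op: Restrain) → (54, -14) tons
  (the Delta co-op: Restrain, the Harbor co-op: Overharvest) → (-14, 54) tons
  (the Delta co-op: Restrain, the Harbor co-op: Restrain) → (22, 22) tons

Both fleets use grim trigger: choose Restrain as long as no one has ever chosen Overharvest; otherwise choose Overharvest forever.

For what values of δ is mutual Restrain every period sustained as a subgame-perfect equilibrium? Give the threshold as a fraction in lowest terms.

Cooperation forever yields 22 each period: 22/(1−δ).
Deviating yields 54 once, then 10 forever: 54 + 10δ/(1−δ).
No profitable deviation requires 22/(1−δ) ≥ 54 + 10δ/(1−δ).
Multiplying by (1−δ): 22 ≥ 54(1−δ) + 10δ = 54 − 44δ.
So 44δ ≥ 32, i.e. δ ≥ 32/44 = 8/11.

8/11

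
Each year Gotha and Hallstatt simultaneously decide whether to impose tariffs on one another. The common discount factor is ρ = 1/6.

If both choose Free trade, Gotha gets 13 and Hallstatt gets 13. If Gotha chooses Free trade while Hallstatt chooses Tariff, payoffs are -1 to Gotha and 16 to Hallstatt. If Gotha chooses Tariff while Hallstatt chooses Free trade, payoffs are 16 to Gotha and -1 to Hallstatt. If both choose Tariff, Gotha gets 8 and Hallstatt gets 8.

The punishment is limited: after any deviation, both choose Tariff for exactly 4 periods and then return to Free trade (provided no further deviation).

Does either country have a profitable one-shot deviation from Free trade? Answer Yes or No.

Yes

Comparing payoff streams over the 5 periods until play realigns: cooperate → 13(1+ρ+…+ρ^4); deviate → 16 + 8(ρ+…+ρ^4).
Cooperation is sustained iff (13−8)(ρ+…+ρ^4) ≥ 16−13.
ρ+…+ρ^4 = 1/6·(1−(1/6)^4)/(1−1/6) = 0.1998, and (16−13)/(13−8) = 0.6000.
0.1998 < 0.6000, so cooperation is not sustainable.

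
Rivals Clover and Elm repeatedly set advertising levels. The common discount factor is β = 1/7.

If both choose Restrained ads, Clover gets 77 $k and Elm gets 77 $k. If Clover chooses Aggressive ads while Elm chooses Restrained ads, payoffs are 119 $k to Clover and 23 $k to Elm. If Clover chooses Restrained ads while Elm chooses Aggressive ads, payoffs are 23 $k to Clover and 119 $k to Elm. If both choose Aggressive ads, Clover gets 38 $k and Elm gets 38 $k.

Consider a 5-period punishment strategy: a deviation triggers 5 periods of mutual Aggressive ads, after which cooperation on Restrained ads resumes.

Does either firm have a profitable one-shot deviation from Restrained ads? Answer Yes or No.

Yes

A one-shot deviation gives 119 now, then 38 for 5 periods, then back to 77.
Gain from deviating: (119−77) today; loss: (77−38) in each of the next 5 periods.
No-deviation condition: (77−38)(β+…+β^5) ≥ 119−77, i.e. β+…+β^5 ≥ 14/13.
At β = 1/7: β+…+β^5 = 0.1667 < 1.0769.
So cooperation is not sustainable.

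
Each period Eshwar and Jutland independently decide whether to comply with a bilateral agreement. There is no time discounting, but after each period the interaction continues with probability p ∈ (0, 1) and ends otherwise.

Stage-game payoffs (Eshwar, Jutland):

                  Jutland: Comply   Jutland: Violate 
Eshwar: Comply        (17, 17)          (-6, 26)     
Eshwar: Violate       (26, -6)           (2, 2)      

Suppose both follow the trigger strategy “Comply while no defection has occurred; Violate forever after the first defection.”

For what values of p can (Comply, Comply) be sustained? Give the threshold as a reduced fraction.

With no time discounting, the continuation probability p plays the role of the discount factor.
Grim-trigger IC: 17/(1−p) ≥ 26 + 2p/(1−p) ⇒ p ≥ (26−17)/(26−2) = 3/8.

3/8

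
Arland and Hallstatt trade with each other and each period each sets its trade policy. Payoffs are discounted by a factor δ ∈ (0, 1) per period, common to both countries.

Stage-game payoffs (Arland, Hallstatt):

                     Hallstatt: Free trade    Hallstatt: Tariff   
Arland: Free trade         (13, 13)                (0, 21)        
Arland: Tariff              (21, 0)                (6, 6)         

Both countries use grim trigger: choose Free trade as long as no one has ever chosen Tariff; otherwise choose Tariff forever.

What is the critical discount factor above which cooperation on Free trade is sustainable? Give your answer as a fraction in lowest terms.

Under grim trigger the critical discount factor is (T−C)/(T−P) with T = 21, C = 13, P = 6.
δ* = (21−13)/(21−6) = 8/15.

8/15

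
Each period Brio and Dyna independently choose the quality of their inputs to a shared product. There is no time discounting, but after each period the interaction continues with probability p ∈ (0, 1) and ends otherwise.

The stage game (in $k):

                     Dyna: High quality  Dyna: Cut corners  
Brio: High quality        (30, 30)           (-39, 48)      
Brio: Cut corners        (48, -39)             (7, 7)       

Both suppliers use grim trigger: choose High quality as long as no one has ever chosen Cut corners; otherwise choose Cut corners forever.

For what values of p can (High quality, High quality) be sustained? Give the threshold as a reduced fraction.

Expected cooperation value is 30 + p·30 + p²·30 + … = 30/(1−p); deviation gives 48 + p·7/(1−p).
30 ≥ 48(1−p) + 7p ⇒ 41p ≥ 18 ⇒ p ≥ 18/41.

18/41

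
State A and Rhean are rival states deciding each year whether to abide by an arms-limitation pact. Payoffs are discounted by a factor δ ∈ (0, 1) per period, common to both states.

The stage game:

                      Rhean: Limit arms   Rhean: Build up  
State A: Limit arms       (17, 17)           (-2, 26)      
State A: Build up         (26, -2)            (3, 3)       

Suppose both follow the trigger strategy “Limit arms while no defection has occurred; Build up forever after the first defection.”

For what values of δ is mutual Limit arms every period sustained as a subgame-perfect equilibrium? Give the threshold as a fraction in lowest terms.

9/23

One-period gain from deviating is 26 − 17 = 9. The loss is 17 − 3 = 14 in every subsequent period, with present value 14·δ/(1−δ).
Deviation is unprofitable when 14·δ/(1−δ) ≥ 9, i.e. δ/(1−δ) ≥ 9/14.
Equivalently δ ≥ 9/(9+14) = 9/23.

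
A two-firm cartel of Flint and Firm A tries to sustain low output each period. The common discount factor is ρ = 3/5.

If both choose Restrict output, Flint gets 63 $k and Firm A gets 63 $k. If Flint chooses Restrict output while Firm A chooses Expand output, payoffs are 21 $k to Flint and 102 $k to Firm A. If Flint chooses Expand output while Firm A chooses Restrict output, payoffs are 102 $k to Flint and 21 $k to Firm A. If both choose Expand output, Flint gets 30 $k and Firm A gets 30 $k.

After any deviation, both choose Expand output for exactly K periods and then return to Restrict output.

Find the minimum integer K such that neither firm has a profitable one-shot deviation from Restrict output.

Need Σ_{k=1}^{K} ρ^k ≥ (102−63)/(63−30) = 1.1818 at ρ = 3/5.
At K = 3 the sum is 1.1760 < 1.1818; at K = 4 it is 1.3056 ≥ 1.1818.
So the minimum punishment length is K = 4.

4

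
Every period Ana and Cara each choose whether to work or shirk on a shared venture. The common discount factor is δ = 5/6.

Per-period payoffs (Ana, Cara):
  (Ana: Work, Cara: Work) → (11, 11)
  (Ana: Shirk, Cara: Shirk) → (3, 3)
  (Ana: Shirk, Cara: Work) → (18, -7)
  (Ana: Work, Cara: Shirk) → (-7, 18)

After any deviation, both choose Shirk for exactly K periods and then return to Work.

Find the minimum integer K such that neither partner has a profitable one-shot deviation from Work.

IC: δ(1−δ^K)/(1−δ) ≥ (18−11)/(11−3) = 7/8.
With δ = 5/6: need 1 − δ^K ≥ 7/8·(1−5/6)/(5/6), i.e. δ^K ≤ 0.8250.
Since (5/6)^1 = 0.8333 and (5/6)^2 = 0.6944, the smallest such K is 2.

2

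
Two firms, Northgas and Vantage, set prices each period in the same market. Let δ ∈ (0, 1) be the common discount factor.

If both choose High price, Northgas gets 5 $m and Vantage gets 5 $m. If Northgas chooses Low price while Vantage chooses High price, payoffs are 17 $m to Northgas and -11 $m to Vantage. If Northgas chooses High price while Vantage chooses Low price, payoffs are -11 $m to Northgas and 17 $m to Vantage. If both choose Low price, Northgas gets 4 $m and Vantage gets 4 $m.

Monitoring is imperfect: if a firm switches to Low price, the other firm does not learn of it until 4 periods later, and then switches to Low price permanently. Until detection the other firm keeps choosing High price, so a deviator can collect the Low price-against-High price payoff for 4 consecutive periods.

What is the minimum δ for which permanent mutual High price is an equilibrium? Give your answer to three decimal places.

0.980

The best deviation is to choose Low price for all 4 undetected periods, earning 17 each, then 4 forever once detected.
Deviation value: 17(1−δ^4)/(1−δ) + 4δ^4/(1−δ); cooperation value: 5/(1−δ).
IC: 5 ≥ 17(1−δ^4) + 4δ^4 = 17 − 13δ^4.
So δ^4 ≥ 12/13, giving δ ≥ (12/13)^(1/4) ≈ 0.980.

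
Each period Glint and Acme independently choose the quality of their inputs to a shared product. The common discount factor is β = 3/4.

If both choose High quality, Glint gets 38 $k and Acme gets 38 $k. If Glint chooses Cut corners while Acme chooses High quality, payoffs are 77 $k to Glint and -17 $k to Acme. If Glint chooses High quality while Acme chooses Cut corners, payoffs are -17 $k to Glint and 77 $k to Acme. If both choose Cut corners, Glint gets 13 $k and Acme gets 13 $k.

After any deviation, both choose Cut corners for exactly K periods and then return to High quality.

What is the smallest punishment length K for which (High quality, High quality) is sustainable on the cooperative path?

3

Need Σ_{k=1}^{K} β^k ≥ (77−38)/(38−13) = 1.5600 at β = 3/4.
At K = 2 the sum is 1.3125 < 1.5600; at K = 3 it is 1.7344 ≥ 1.5600.
So the minimum punishment length is K = 3.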